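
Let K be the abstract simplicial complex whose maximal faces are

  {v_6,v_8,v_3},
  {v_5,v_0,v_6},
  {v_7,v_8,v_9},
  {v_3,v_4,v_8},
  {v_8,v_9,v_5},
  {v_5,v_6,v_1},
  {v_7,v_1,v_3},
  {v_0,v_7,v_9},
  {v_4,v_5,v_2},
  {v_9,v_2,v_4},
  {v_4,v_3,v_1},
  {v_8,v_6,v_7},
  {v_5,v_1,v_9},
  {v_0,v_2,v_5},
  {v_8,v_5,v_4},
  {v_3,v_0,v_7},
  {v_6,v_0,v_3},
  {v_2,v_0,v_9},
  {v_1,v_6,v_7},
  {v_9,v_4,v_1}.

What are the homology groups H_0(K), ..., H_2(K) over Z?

H_0 ≅ Z,  H_1 ≅ Z ⊕ Z/2,  H_2 = 0.

Order the vertices as v_0 < v_1 < v_2 < v_3 < v_4 < v_5 < v_6 < v_7 < v_8 < v_9. Listing each simplex with vertices in this order, K has dimension 2 with simplices:

  0-simplices (10): [v_0], [v_1], [v_2], [v_3], [v_4], [v_5], [v_6], [v_7], [v_8], [v_9]
  1-simplices (30): (30 of them)
  2-simplices (20): (20 of them)

so the chain groups are C_0 ≅ Z^10, C_1 ≅ Z^30, C_2 ≅ Z^20.

∂_1: C_1 → C_0 sends each edge [p,q] (with p < q) to q − p.
The resulting 10×30 matrix has rank 9, and its Smith normal form has invariant factors (1,1,1,1,1,1,1,1,1).

Boundary ∂_2: C_2 → C_1 sends each 2-simplex [p,q,r] to [q,r] − [p,r] + [p,q]. For instance
  ∂[v_7,v_8,v_9] = [v_8,v_9] − [v_7,v_9] + [v_7,v_8],
  ∂[v_2,v_4,v_5] = [v_4,v_5] − [v_2,v_5] + [v_2,v_4].
This gives a 30×20 integer matrix of rank 20; reducing to Smith normal form yields diagonal entries (1,1,1,1,1,1,1,1,1,1,1,1,1,1,1,1,1,1,1,2).

Now H_k = ker ∂_k / im ∂_{k+1}, so:

  H_0: rank C_0 − rank ∂_1 = 10 − 9 = 1, and the invariant factors of ∂_1 are all 1, so H_0 = Z.
  H_1: rank ker ∂_1 − rank ∂_2 = (30 − 9) − 20 = 1, and ∂_2 has invariant factor 2 > 1, so H_1 = Z ⊕ Z/2.
  H_2: rank ker ∂_2 − rank ∂_3 = (20 − 20) − 0 = 0, and there is no ∂_3, so H_2 = 0.

As a check, the Euler characteristic is 10 − 30 + 20 = 0, which agrees with 1 − 1 + 0 = 0.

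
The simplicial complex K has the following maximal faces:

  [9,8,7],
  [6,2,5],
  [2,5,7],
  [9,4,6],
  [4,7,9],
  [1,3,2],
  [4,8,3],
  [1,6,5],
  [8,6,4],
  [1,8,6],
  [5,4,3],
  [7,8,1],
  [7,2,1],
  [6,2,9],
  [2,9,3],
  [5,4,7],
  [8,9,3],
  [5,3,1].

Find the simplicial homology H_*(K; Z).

Fix the vertex order 1 < 2 < 3 < 4 < 5 < 6 < 7 < 8 < 9 and write every simplex with vertices in increasing order. Then dim K = 2 and the simplices of K are:

  0-simplices (9): [1], [2], [3], [4], [5], [6], [7], [8], [9]
  1-simplices (27): (27 of them)
  2-simplices (18): [1,2,3], [1,2,7], [1,3,5], [1,5,6], [1,6,8], [1,7,8], [2,3,9], [2,5,6], [2,5,7], [2,6,9], [3,4,5], [3,4,8], [3,8,9], [4,5,7], [4,6,8], [4,6,9], [4,7,9], [7,8,9]

so the chain groups are C_0 ≅ Z^9, C_1 ≅ Z^27, C_2 ≅ Z^18.

∂_1: C_1 → C_0 sends each edge [p,q] (with p < q) to q − p. For instance
  ∂[4,6] = [6] − [4].
As a 9×27 matrix over Z this has rank 8, with invariant factors (1,1,1,1,1,1,1,1).

∂_2: C_2 → C_1 acts by ∂[p,q,r] = [q,r] − [p,r] + [p,q]. For instance
  ∂[1,5,6] = [5,6] − [1,6] + [1,5],
  ∂[7,8,9] = [8,9] − [7,9] + [7,8].
As a 27×18 matrix over Z this has rank 18, with invariant factors (1,1,1,1,1,1,1,1,1,1,1,1,1,1,1,1,1,2).

From H_k ≅ ker(∂_k) / im(∂_{k+1}) we obtain:

  H_0: rank C_0 − rank ∂_1 = 9 − 8 = 1, and the invariant factors of ∂_1 are all 1, so H_0 ≅ Z.
  H_1: rank ker ∂_1 − rank ∂_2 = (27 − 8) − 18 = 1, and ∂_2 has invariant factor 2 > 1, so H_1 ≅ Z ⊕ Z/2Z.
  H_2: rank ker ∂_2 − rank ∂_3 = (18 − 18) − 0 = 0, and there is no ∂_3, so H_2 ≅ 0.

H_0 ≅ Z,  H_1 ≅ Z ⊕ Z/2Z,  H_2 = 0.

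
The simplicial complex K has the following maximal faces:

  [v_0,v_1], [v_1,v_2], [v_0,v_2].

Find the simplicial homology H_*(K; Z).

H_0 = Z,  H_1 = Z.

We work with the vertex ordering v_0 < v_1 < v_2. The simplices of K, each written with vertices in increasing order, are:

  0-simplices (3): [v_0], [v_1], [v_2]
  1-simplices (3): [v_0,v_1], [v_0,v_2], [v_1,v_2]

so the chain groups are C_0 ≅ Z^3, C_1 ≅ Z^3.

The boundary map ∂_1: C_1 → C_0 maps an edge to its endpoints' difference, ∂[p,q] = q − p.
The 3×3 boundary matrix has rank 2 and Smith normal form diag(1,1).

Computing H_k = (kernel of ∂_k) / (image of ∂_{k+1}):

  H_0: rank C_0 − rank ∂_1 = 3 − 2 = 1, and the invariant factors of ∂_1 are all 1, so H_0 = Z.
  H_1: rank ker ∂_1 − rank ∂_2 = (3 − 2) − 0 = 1, and there is no ∂_2, so H_1 = Z.

(K is a triangulation of the circle S^1.)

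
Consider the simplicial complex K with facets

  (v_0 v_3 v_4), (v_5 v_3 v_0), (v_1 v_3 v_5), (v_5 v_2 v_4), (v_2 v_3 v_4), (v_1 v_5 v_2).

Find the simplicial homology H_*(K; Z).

H_0 ≅ Z,  H_1 ≅ Z,  H_2 = 0.

Fix the vertex order v_0 < v_1 < v_2 < v_3 < v_4 < v_5 and write every simplex with vertices in increasing order. Then dim K = 2 and the simplices of K are:

  0-simplices (6): [v_0], [v_1], [v_2], [v_3], [v_4], [v_5]
  1-simplices (12): [v_0,v_3], [v_0,v_4], [v_0,v_5], [v_1,v_2], [v_1,v_3], [v_1,v_5], [v_2,v_3], [v_2,v_4], [v_2,v_5], [v_3,v_4], [v_3,v_5], [v_4,v_5]
  2-simplices (6): [v_0,v_3,v_4], [v_0,v_3,v_5], [v_1,v_2,v_5], [v_1,v_3,v_5], [v_2,v_3,v_4], [v_2,v_4,v_5]

Hence C_0 ≅ Z^6, C_1 ≅ Z^12, C_2 ≅ Z^6.

The boundary map ∂_1: C_1 → C_0 maps an edge to its endpoints' difference, ∂[p,q] = q − p. For instance
  ∂[v_2,v_5] = [v_5] − [v_2].
The resulting 6×12 matrix has rank 5, and its Smith normal form has invariant factors (1,1,1,1,1).

Boundary ∂_2: C_2 → C_1 acts by ∂[p,q,r] = [q,r] − [p,r] + [p,q]. For instance
  ∂[v_2,v_4,v_5] = [v_4,v_5] − [v_2,v_5] + [v_2,v_4],
  ∂[v_1,v_3,v_5] = [v_3,v_5] − [v_1,v_5] + [v_1,v_3].
This gives a 12×6 integer matrix of rank 6; reducing to Smith normal form yields diagonal entries (1,1,1,1,1,1).

Now H_k = ker ∂_k / im ∂_{k+1}, so:

  H_0: rank C_0 − rank ∂_1 = 6 − 5 = 1, and the invariant factors of ∂_1 are all 1, so H_0 ≅ Z.
  H_1: rank ker ∂_1 − rank ∂_2 = (12 − 5) − 6 = 1, and the invariant factors of ∂_2 are all 1, so H_1 ≅ Z.
  H_2: rank ker ∂_2 − rank ∂_3 = (6 − 6) − 0 = 0, and there is no ∂_3, so H_2 ≅ 0.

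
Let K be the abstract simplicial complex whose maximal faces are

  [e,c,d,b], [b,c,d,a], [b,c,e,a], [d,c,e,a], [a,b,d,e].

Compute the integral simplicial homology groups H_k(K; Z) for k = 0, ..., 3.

H_0 ≅ Z,  H_1 = 0,  H_2 = 0,  H_3 ≅ Z.

K has 5 vertices, 10 edges, 10 triangles, 5 3-simplices.
rank ∂_0 = 0, rank ∂_1 = 4 ⇒ b_0 = 5 − 0 − 4 = 1; all invariant factors of ∂_1 are 1 so no torsion. So H_0 ≅ Z.
rank ∂_1 = 4, rank ∂_2 = 6 ⇒ b_1 = 10 − 4 − 6 = 0; all invariant factors of ∂_2 are 1 so no torsion. So H_1 ≅ 0.
rank ∂_2 = 6, rank ∂_3 = 4 ⇒ b_2 = 10 − 6 − 4 = 0; all invariant factors of ∂_3 are 1 so no torsion. So H_2 ≅ 0.
rank ∂_3 = 4, rank ∂_4 = 0 ⇒ b_3 = 5 − 4 − 0 = 1. So H_3 ≅ Z.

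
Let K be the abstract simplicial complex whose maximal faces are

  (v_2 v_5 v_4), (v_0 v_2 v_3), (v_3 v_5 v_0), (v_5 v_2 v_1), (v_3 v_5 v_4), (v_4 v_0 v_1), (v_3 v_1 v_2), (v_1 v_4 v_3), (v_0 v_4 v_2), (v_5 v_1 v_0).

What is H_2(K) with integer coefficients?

K has 6 vertices, 15 edges, 10 triangles.
rank ∂_2 = 10, rank ∂_3 = 0 ⇒ b_2 = 10 − 10 − 0 = 0. So H_2 ≅ 0.

H_2 ≅ 0.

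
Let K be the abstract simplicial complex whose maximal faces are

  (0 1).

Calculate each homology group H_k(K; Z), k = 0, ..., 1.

H_0 ≅ Z,  H_1 = 0.

K has 2 vertices, 1 edge.
rank ∂_0 = 0, rank ∂_1 = 1 ⇒ b_0 = 2 − 0 − 1 = 1; all invariant factors of ∂_1 are 1 so no torsion. So H_0 ≅ Z.
rank ∂_1 = 1, rank ∂_2 = 0 ⇒ b_1 = 1 − 1 − 0 = 0. So H_1 ≅ 0.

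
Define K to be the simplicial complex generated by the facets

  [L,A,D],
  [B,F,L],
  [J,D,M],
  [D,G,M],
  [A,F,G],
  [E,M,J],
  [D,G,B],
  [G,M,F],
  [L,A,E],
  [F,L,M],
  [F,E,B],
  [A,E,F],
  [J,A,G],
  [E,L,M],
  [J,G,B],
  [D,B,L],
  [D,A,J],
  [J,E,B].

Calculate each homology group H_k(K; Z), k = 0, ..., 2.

Fix the vertex order A < B < D < E < F < G < J < L < M and write every simplex with vertices in increasing order. Then dim K = 2 and the simplices of K are:

  0-simplices (9): A, B, D, E, F, G, J, L, M
  1-simplices (27): AD, AE, AF, AG, AJ, AL, BD, BE, BF, BG, BJ, BL, DG, DJ, DL, DM, EF, EJ, EL, EM, FG, FL, FM, GJ, GM, JM, LM
  2-simplices (18): ADJ, ADL, AEF, AEL, AFG, AGJ, BDG, BDL, BEF, BEJ, BFL, BGJ, DGM, DJM, EJM, ELM, FGM, FLM

giving chain groups C_0 ≅ Z^9, C_1 ≅ Z^27, C_2 ≅ Z^18.

Boundary ∂_1: C_1 → C_0 is given by ∂[p,q] = [q] − [p].
As a 9×27 matrix over Z this has rank 8, with invariant factors (1,1,1,1,1,1,1,1).

The boundary map ∂_2: C_2 → C_1 sends each 2-simplex [p,q,r] to [q,r] − [p,r] + [p,q]. For instance
  ∂FLM = LM − FM + FL,
  ∂AEL = EL − AL + AE.
This gives a 27×18 integer matrix of rank 18; reducing to Smith normal form yields diagonal entries (1,1,1,1,1,1,1,1,1,1,1,1,1,1,1,1,1,2).

Reading off H_k = ker ∂_k / im ∂_{k+1}:

  H_0: rank C_0 − rank ∂_1 = 9 − 8 = 1, and the invariant factors of ∂_1 are all 1, so H_0 ≅ Z.
  H_1: rank ker ∂_1 − rank ∂_2 = (27 − 8) − 18 = 1, and ∂_2 has invariant factor 2 > 1, so H_1 ≅ Z ⊕ Z/2.
  H_2: rank ker ∂_2 − rank ∂_3 = (18 − 18) − 0 = 0, and there is no ∂_3, so H_2 ≅ 0.

As a check, the Euler characteristic is 9 − 27 + 18 = 0, which agrees with 1 − 1 + 0 = 0.
(K is a triangulation of the Klein bottle.)

H_0 ≅ Z,  H_1 ≅ Z ⊕ Z/2,  H_2 = 0.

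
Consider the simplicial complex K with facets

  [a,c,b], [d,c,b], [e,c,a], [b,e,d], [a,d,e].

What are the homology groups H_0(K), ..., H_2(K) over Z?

We work with the vertex ordering a < b < c < d < e. The simplices of K, each written with vertices in increasing order, are:

  0-simplices (5): a, b, c, d, e
  1-simplices (10): ab, ac, ad, ae, bc, bd, be, cd, ce, de
  2-simplices (5): abc, ace, ade, bcd, bde

so the chain groups are C_0 ≅ Z^5, C_1 ≅ Z^10, C_2 ≅ Z^5.

The boundary map ∂_1: C_1 → C_0 is given by ∂[p,q] = [q] − [p]. For instance
  ∂ce = e − c.
As a 5×10 matrix over Z this has rank 4, with invariant factors (1,1,1,1).

The boundary map ∂_2: C_2 → C_1 sends each 2-simplex [p,q,r] to [q,r] − [p,r] + [p,q]. For instance
  ∂ace = ce − ae + ac,
  ∂bde = de − be + bd.
The 10×5 boundary matrix has rank 5 and Smith normal form diag(1,1,1,1,1).

Reading off H_k = ker ∂_k / im ∂_{k+1}:

  H_0: rank C_0 − rank ∂_1 = 5 − 4 = 1, and the invariant factors of ∂_1 are all 1, so H_0 ≅ Z.
  H_1: rank ker ∂_1 − rank ∂_2 = (10 − 4) − 5 = 1, and the invariant factors of ∂_2 are all 1, so H_1 ≅ Z.
  H_2: rank ker ∂_2 − rank ∂_3 = (5 − 5) − 0 = 0, and there is no ∂_3, so H_2 ≅ 0.

As a check, the Euler characteristic is 5 − 10 + 5 = 0, which agrees with 1 − 1 + 0 = 0.

H_0 = Z,  H_1 = Z,  H_2 = 0.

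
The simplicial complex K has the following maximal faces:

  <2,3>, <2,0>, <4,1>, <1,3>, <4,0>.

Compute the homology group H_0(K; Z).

H_0 = Z.

K has 5 vertices, 5 edges.
rank ∂_0 = 0, rank ∂_1 = 4 ⇒ b_0 = 5 − 0 − 4 = 1; all invariant factors of ∂_1 are 1 so no torsion. So H_0 = Z.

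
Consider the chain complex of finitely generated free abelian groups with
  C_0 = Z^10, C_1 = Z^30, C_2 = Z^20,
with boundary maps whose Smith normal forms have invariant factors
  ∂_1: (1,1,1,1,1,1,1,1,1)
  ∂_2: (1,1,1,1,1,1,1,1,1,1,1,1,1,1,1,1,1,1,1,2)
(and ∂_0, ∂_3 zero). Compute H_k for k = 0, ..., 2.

H_0 ≅ Z,  H_1 ≅ Z ⊕ Z/2,  H_2 = 0.

H_0: b_0 = 10 − 0 − 9 = 1; torsion from ∂_1 factors > 1: none. So H_0 ≅ Z.
H_1: b_1 = 30 − 9 − 20 = 1; torsion from ∂_2 factors > 1: [2]. So H_1 ≅ Z ⊕ Z/2.
H_2: b_2 = 20 − 20 − 0 = 0; torsion from ∂_3 factors > 1: none. So H_2 ≅ 0.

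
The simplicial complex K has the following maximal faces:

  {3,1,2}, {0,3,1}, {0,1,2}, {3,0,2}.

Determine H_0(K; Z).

H_0 ≅ Z.

K has 4 vertices, 6 edges, 4 triangles.
rank ∂_0 = 0, rank ∂_1 = 3 ⇒ b_0 = 4 − 0 − 3 = 1; all invariant factors of ∂_1 are 1 so no torsion. So H_0 = Z.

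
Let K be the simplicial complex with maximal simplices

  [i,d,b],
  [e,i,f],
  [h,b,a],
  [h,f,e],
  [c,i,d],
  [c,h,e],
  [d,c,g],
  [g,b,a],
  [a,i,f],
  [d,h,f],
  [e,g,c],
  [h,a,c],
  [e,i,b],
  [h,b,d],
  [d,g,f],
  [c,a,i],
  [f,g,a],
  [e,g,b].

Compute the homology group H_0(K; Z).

H_0 = Z.

We work with the vertex ordering a < b < c < d < e < f < g < h < i. The simplices of K, each written with vertices in increasing order, are:

  0-simplices (9): a, b, c, d, e, f, g, h, i
  1-simplices (27): ab, ac, af, ag, ah, ai, bd, be, bg, bh, bi, cd, ce, cg, ch, ci, df, dg, dh, di, ef, eg, eh, ei, fg, fh, fi
  2-simplices (18): abg, abh, ach, aci, afg, afi, bdh, bdi, beg, bei, cdg, cdi, ceg, ceh, dfg, dfh, efh, efi

so the chain groups are C_0 ≅ Z^9, C_1 ≅ Z^27, C_2 ≅ Z^18.

The boundary map ∂_1: C_1 → C_0 sends each edge [p,q] (with p < q) to q − p. For instance
  ∂bg = g − b.
As a 9×27 matrix over Z this has rank 8, with invariant factors (1,1,1,1,1,1,1,1).

Boundary ∂_2: C_2 → C_1 acts by ∂[p,q,r] = [q,r] − [p,r] + [p,q]. For instance
  ∂dfg = fg − dg + df,
  ∂bdi = di − bi + bd.
This gives a 27×18 integer matrix of rank 17; reducing to Smith normal form yields diagonal entries (1,1,1,1,1,1,1,1,1,1,1,1,1,1,1,1,1).

Reading off H_k = ker ∂_k / im ∂_{k+1}:

  H_0: rank C_0 − rank ∂_1 = 9 − 8 = 1, and the invariant factors of ∂_1 are all 1, so H_0 = Z.

(K is a triangulation of the torus T^2.)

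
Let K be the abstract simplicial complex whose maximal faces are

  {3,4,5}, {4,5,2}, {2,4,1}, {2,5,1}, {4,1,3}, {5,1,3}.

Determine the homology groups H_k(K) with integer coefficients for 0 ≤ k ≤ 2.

H_0 ≅ Z,  H_1 = 0,  H_2 ≅ Z.

Order the vertices as 1 < 2 < 3 < 4 < 5. Listing each simplex with vertices in this order, K has dimension 2 with simplices:

  0-simplices (5): [1], [2], [3], [4], [5]
  1-simplices (9): [1,2], [1,3], [1,4], [1,5], [2,4], [2,5], [3,4], [3,5], [4,5]
  2-simplices (6): [1,2,4], [1,2,5], [1,3,4], [1,3,5], [2,4,5], [3,4,5]

Hence C_0 ≅ Z^5, C_1 ≅ Z^9, C_2 ≅ Z^6.

Boundary ∂_1: C_1 → C_0 sends each edge [p,q] (with p < q) to q − p.
As a 5×9 matrix over Z this has rank 4, with invariant factors (1,1,1,1).

Boundary ∂_2: C_2 → C_1 maps a triangle to the signed sum of its edges. For instance
  ∂[1,2,4] = [2,4] − [1,4] + [1,2],
  ∂[1,3,5] = [3,5] − [1,5] + [1,3].
The resulting 9×6 matrix has rank 5, and its Smith normal form has invariant factors (1,1,1,1,1).

Reading off H_k = ker ∂_k / im ∂_{k+1}:

  H_0: rank C_0 − rank ∂_1 = 5 − 4 = 1, and the invariant factors of ∂_1 are all 1, so H_0 ≅ Z.
  H_1: rank ker ∂_1 − rank ∂_2 = (9 − 4) − 5 = 0, and the invariant factors of ∂_2 are all 1, so H_1 ≅ 0.
  H_2: rank ker ∂_2 − rank ∂_3 = (6 − 5) − 0 = 1, and there is no ∂_3, so H_2 ≅ Z.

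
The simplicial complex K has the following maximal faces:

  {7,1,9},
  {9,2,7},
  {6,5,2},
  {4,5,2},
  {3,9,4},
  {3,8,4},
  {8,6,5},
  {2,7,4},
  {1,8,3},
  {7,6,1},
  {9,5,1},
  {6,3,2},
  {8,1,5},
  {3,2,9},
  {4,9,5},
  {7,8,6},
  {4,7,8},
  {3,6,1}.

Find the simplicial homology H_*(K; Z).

Take the total order 1 < 2 < 3 < 4 < 5 < 6 < 7 < 8 < 9 on the vertex set. Then K (dimension 2) consists of the simplices:

  0-simplices (9): [1], [2], [3], [4], [5], [6], [7], [8], [9]
  1-simplices (27): (27 of them)
  2-simplices (18): [1,3,6], [1,3,8], [1,5,8], [1,5,9], [1,6,7], [1,7,9], [2,3,6], [2,3,9], [2,4,5], [2,4,7], [2,5,6], [2,7,9], [3,4,8], [3,4,9], [4,5,9], [4,7,8], [5,6,8], [6,7,8]

giving chain groups C_0 ≅ Z^9, C_1 ≅ Z^27, C_2 ≅ Z^18.

∂_1: C_1 → C_0 sends each edge [p,q] (with p < q) to q − p.
This gives a 9×27 integer matrix of rank 8; reducing to Smith normal form yields diagonal entries (1,1,1,1,1,1,1,1).

∂_2: C_2 → C_1 sends each 2-simplex [p,q,r] to [q,r] − [p,r] + [p,q]. For instance
  ∂[1,3,8] = [3,8] − [1,8] + [1,3],
  ∂[2,7,9] = [7,9] − [2,9] + [2,7].
The resulting 27×18 matrix has rank 18, and its Smith normal form has invariant factors (1,1,1,1,1,1,1,1,1,1,1,1,1,1,1,1,1,2).

Computing H_k = (kernel of ∂_k) / (image of ∂_{k+1}):

  H_0: rank C_0 − rank ∂_1 = 9 − 8 = 1, and the invariant factors of ∂_1 are all 1, so H_0 = Z.
  H_1: rank ker ∂_1 − rank ∂_2 = (27 − 8) − 18 = 1, and ∂_2 has invariant factor 2 > 1, so H_1 = Z ⊕ Z/2.
  H_2: rank ker ∂_2 − rank ∂_3 = (18 − 18) − 0 = 0, and there is no ∂_3, so H_2 = 0.

H_0 = Z,  H_1 = Z ⊕ Z/2,  H_2 = 0.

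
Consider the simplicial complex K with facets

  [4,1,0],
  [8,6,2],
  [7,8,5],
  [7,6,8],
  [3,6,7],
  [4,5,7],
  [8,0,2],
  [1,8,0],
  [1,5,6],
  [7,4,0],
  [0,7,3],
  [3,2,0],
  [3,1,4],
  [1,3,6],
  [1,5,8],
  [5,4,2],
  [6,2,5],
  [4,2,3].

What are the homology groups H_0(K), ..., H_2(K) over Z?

H_0 = Z,  H_1 = Z ⊕ Z/2Z,  H_2 = 0.

Order the vertices as 0 < 1 < 2 < 3 < 4 < 5 < 6 < 7 < 8. Listing each simplex with vertices in this order, K has dimension 2 with simplices:

  0-simplices (9): [0], [1], [2], [3], [4], [5], [6], [7], [8]
  1-simplices (27): (27 of them)
  2-simplices (18): [0,1,4], [0,1,8], [0,2,3], [0,2,8], [0,3,7], [0,4,7], [1,3,4], [1,3,6], [1,5,6], [1,5,8], [2,3,4], [2,4,5], [2,5,6], [2,6,8], [3,6,7], [4,5,7], [5,7,8], [6,7,8]

giving chain groups C_0 ≅ Z^9, C_1 ≅ Z^27, C_2 ≅ Z^18.

∂_1: C_1 → C_0 sends each edge [p,q] (with p < q) to q − p. For instance
  ∂[5,7] = [7] − [5].
As a 9×27 matrix over Z this has rank 8, with invariant factors (1,1,1,1,1,1,1,1).

The boundary map ∂_2: C_2 → C_1 acts by ∂[p,q,r] = [q,r] − [p,r] + [p,q]. For instance
  ∂[2,4,5] = [4,5] − [2,5] + [2,4],
  ∂[5,7,8] = [7,8] − [5,8] + [5,7].
This gives a 27×18 integer matrix of rank 18; reducing to Smith normal form yields diagonal entries (1,1,1,1,1,1,1,1,1,1,1,1,1,1,1,1,1,2).

From H_k ≅ ker(∂_k) / im(∂_{k+1}) we obtain:

  H_0: rank C_0 − rank ∂_1 = 9 − 8 = 1, and the invariant factors of ∂_1 are all 1, so H_0 = Z.
  H_1: rank ker ∂_1 − rank ∂_2 = (27 − 8) − 18 = 1, and ∂_2 has invariant factor 2 > 1, so H_1 = Z ⊕ Z/2Z.
  H_2: rank ker ∂_2 − rank ∂_3 = (18 − 18) − 0 = 0, and there is no ∂_3, so H_2 = 0.

(K is a triangulation of the Klein bottle.)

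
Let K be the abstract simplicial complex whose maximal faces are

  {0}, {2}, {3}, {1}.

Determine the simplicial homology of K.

Order the vertices as 0 < 1 < 2 < 3. Listing each simplex with vertices in this order, K has dimension 0 with simplices:

  0-simplices (4): [0], [1], [2], [3]

giving chain groups C_0 ≅ Z^4.

From H_k ≅ ker(∂_k) / im(∂_{k+1}) we obtain:

  H_0: rank C_0 − rank ∂_1 = 4 − 0 = 4, and there is no ∂_1, so H_0 ≅ Z^4.

H_0 = Z^4.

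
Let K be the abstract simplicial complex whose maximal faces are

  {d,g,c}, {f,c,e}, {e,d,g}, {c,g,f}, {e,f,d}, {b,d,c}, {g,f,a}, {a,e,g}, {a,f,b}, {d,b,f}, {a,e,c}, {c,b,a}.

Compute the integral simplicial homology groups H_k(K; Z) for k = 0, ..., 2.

Fix the vertex order a < b < c < d < e < f < g and write every simplex with vertices in increasing order. Then dim K = 2 and the simplices of K are:

  0-simplices (7): a, b, c, d, e, f, g
  1-simplices (18): ab, ac, ae, af, ag, bc, bd, bf, cd, ce, cf, cg, de, df, dg, ef, eg, fg
  2-simplices (12): abc, abf, ace, aeg, afg, bcd, bdf, cdg, cef, cfg, def, deg

Hence C_0 ≅ Z^7, C_1 ≅ Z^18, C_2 ≅ Z^12.

∂_1: C_1 → C_0 is given by ∂[p,q] = [q] − [p].
The resulting 7×18 matrix has rank 6, and its Smith normal form has invariant factors (1,1,1,1,1,1).

The boundary map ∂_2: C_2 → C_1 sends each 2-simplex [p,q,r] to [q,r] − [p,r] + [p,q]. For instance
  ∂abc = bc − ac + ab,
  ∂aeg = eg − ag + ae.
This gives a 18×12 integer matrix of rank 12; reducing to Smith normal form yields diagonal entries (1,1,1,1,1,1,1,1,1,1,1,2).

Now H_k = ker ∂_k / im ∂_{k+1}, so:

  H_0: rank C_0 − rank ∂_1 = 7 − 6 = 1, and the invariant factors of ∂_1 are all 1, so H_0 = Z.
  H_1: rank ker ∂_1 − rank ∂_2 = (18 − 6) − 12 = 0, and ∂_2 has invariant factor 2 > 1, so H_1 = Z_2.
  H_2: rank ker ∂_2 − rank ∂_3 = (12 − 12) − 0 = 0, and there is no ∂_3, so H_2 = 0.

H_0 ≅ Z,  H_1 ≅ Z_2,  H_2 = 0.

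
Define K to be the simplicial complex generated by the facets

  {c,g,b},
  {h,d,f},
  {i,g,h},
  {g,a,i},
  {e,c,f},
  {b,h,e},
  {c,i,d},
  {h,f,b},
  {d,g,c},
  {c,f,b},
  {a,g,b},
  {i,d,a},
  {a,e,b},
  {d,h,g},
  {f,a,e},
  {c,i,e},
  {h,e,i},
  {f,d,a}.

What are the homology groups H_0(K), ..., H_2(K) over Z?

H_0 = Z,  H_1 = Z ⊕ Z/2,  H_2 = 0.

Take the total order a < b < c < d < e < f < g < h < i on the vertex set. Then K (dimension 2) consists of the simplices:

  0-simplices (9): a, b, c, d, e, f, g, h, i
  1-simplices (27): ab, ad, ae, af, ag, ai, bc, be, bf, bg, bh, cd, ce, cf, cg, ci, df, dg, dh, di, ef, eh, ei, fh, gh, gi, hi
  2-simplices (18): abe, abg, adf, adi, aef, agi, bcf, bcg, beh, bfh, cdg, cdi, cef, cei, dfh, dgh, ehi, ghi

Hence C_0 ≅ Z^9, C_1 ≅ Z^27, C_2 ≅ Z^18.

∂_1: C_1 → C_0 maps an edge to its endpoints' difference, ∂[p,q] = q − p. For instance
  ∂hi = i − h.
The resulting 9×27 matrix has rank 8, and its Smith normal form has invariant factors (1,1,1,1,1,1,1,1).

∂_2: C_2 → C_1 sends each 2-simplex [p,q,r] to [q,r] − [p,r] + [p,q]. For instance
  ∂ghi = hi − gi + gh,
  ∂adi = di − ai + ad.
The resulting 27×18 matrix has rank 18, and its Smith normal form has invariant factors (1,1,1,1,1,1,1,1,1,1,1,1,1,1,1,1,1,2).

From H_k ≅ ker(∂_k) / im(∂_{k+1}) we obtain:

  H_0: rank C_0 − rank ∂_1 = 9 − 8 = 1, and the invariant factors of ∂_1 are all 1, so H_0 ≅ Z.
  H_1: rank ker ∂_1 − rank ∂_2 = (27 − 8) − 18 = 1, and ∂_2 has invariant factor 2 > 1, so H_1 ≅ Z ⊕ Z/2.
  H_2: rank ker ∂_2 − rank ∂_3 = (18 − 18) − 0 = 0, and there is no ∂_3, so H_2 ≅ 0.

As a check, the Euler characteristic is 9 − 27 + 18 = 0, which agrees with 1 − 1 + 0 = 0.
(K is a triangulation of the Klein bottle.)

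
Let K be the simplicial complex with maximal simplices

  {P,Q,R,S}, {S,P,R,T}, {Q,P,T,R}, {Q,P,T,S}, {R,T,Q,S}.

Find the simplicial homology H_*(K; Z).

H_0 = Z,  H_1 = 0,  H_2 = 0,  H_3 = Z.

K has 5 vertices, 10 edges, 10 triangles, 5 3-simplices.
rank ∂_0 = 0, rank ∂_1 = 4 ⇒ b_0 = 5 − 0 − 4 = 1; all invariant factors of ∂_1 are 1 so no torsion. So H_0 ≅ Z.
rank ∂_1 = 4, rank ∂_2 = 6 ⇒ b_1 = 10 − 4 − 6 = 0; all invariant factors of ∂_2 are 1 so no torsion. So H_1 ≅ 0.
rank ∂_2 = 6, rank ∂_3 = 4 ⇒ b_2 = 10 − 6 − 4 = 0; all invariant factors of ∂_3 are 1 so no torsion. So H_2 ≅ 0.
rank ∂_3 = 4, rank ∂_4 = 0 ⇒ b_3 = 5 − 4 − 0 = 1. So H_3 ≅ Z.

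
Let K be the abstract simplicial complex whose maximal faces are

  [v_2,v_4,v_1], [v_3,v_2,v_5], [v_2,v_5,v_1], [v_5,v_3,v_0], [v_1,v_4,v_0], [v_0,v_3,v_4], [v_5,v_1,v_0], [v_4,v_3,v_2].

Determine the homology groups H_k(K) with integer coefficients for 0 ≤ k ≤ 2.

Fix the vertex order v_0 < v_1 < v_2 < v_3 < v_4 < v_5 and write every simplex with vertices in increasing order. Then dim K = 2 and the simplices of K are:

  0-simplices (6): [v_0], [v_1], [v_2], [v_3], [v_4], [v_5]
  1-simplices (12): [v_0,v_1], [v_0,v_3], [v_0,v_4], [v_0,v_5], [v_1,v_2], [v_1,v_4], [v_1,v_5], [v_2,v_3], [v_2,v_4], [v_2,v_5], [v_3,v_4], [v_3,v_5]
  2-simplices (8): [v_0,v_1,v_4], [v_0,v_1,v_5], [v_0,v_3,v_4], [v_0,v_3,v_5], [v_1,v_2,v_4], [v_1,v_2,v_5], [v_2,v_3,v_4], [v_2,v_3,v_5]

so the chain groups are C_0 ≅ Z^6, C_1 ≅ Z^12, C_2 ≅ Z^8.

Boundary ∂_1: C_1 → C_0 is given by ∂[p,q] = [q] − [p].
This gives a 6×12 integer matrix of rank 5; reducing to Smith normal form yields diagonal entries (1,1,1,1,1).

∂_2: C_2 → C_1 acts by ∂[p,q,r] = [q,r] − [p,r] + [p,q]. For instance
  ∂[v_2,v_3,v_4] = [v_3,v_4] − [v_2,v_4] + [v_2,v_3],
  ∂[v_0,v_3,v_5] = [v_3,v_5] − [v_0,v_5] + [v_0,v_3].
The 12×8 boundary matrix has rank 7 and Smith normal form diag(1,1,1,1,1,1,1).

Reading off H_k = ker ∂_k / im ∂_{k+1}:

  H_0: rank C_0 − rank ∂_1 = 6 − 5 = 1, and the invariant factors of ∂_1 are all 1, so H_0 = Z.
  H_1: rank ker ∂_1 − rank ∂_2 = (12 − 5) − 7 = 0, and the invariant factors of ∂_2 are all 1, so H_1 = 0.
  H_2: rank ker ∂_2 − rank ∂_3 = (8 − 7) − 0 = 1, and there is no ∂_3, so H_2 = Z.

(K is a triangulation of the 2-sphere S^2.)

H_0 ≅ Z,  H_1 = 0,  H_2 ≅ Z.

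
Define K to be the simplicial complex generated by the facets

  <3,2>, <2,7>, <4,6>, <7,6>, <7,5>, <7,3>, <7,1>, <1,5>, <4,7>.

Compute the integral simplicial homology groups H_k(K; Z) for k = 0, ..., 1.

H_0 = Z,  H_1 = Z^3.

Order the vertices as 1 < 2 < 3 < 4 < 5 < 6 < 7. Listing each simplex with vertices in this order, K has dimension 1 with simplices:

  0-simplices (7): [1], [2], [3], [4], [5], [6], [7]
  1-simplices (9): [1,5], [1,7], [2,3], [2,7], [3,7], [4,6], [4,7], [5,7], [6,7]

so the chain groups are C_0 ≅ Z^7, C_1 ≅ Z^9.

∂_1: C_1 → C_0 sends each edge [p,q] (with p < q) to q − p.
As a 7×9 matrix over Z this has rank 6, with invariant factors (1,1,1,1,1,1).

From H_k ≅ ker(∂_k) / im(∂_{k+1}) we obtain:

  H_0: rank C_0 − rank ∂_1 = 7 − 6 = 1, and the invariant factors of ∂_1 are all 1, so H_0 ≅ Z.
  H_1: rank ker ∂_1 − rank ∂_2 = (9 − 6) − 0 = 3, and there is no ∂_2, so H_1 ≅ Z^3.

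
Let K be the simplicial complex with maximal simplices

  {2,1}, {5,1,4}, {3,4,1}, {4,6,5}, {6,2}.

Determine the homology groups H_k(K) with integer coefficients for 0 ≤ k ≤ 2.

H_0 ≅ Z,  H_1 ≅ Z,  H_2 = 0.

K has 6 vertices, 9 edges, 3 triangles.
rank ∂_0 = 0, rank ∂_1 = 5 ⇒ b_0 = 6 − 0 − 5 = 1; all invariant factors of ∂_1 are 1 so no torsion. So H_0 = Z.
rank ∂_1 = 5, rank ∂_2 = 3 ⇒ b_1 = 9 − 5 − 3 = 1; all invariant factors of ∂_2 are 1 so no torsion. So H_1 = Z.
rank ∂_2 = 3, rank ∂_3 = 0 ⇒ b_2 = 3 − 3 − 0 = 0. So H_2 = 0.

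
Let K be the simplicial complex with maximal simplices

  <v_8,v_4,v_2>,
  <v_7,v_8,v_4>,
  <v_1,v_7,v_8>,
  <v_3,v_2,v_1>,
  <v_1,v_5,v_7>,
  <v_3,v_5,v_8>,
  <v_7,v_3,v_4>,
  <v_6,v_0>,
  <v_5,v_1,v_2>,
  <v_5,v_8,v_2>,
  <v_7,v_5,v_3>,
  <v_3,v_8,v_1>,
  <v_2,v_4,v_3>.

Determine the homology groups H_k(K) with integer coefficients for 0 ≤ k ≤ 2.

Fix the vertex order v_0 < v_1 < v_2 < v_3 < v_4 < v_5 < v_6 < v_7 < v_8 and write every simplex with vertices in increasing order. Then dim K = 2 and the simplices of K are:

  0-simplices (9): [v_0], [v_1], [v_2], [v_3], [v_4], [v_5], [v_6], [v_7], [v_8]
  1-simplices (19): (19 of them)
  2-simplices (12): (12 of them)

so the chain groups are C_0 ≅ Z^9, C_1 ≅ Z^19, C_2 ≅ Z^12.

The boundary map ∂_1: C_1 → C_0 is given by ∂[p,q] = [q] − [p]. For instance
  ∂[v_4,v_7] = [v_7] − [v_4].
The 9×19 boundary matrix has rank 7 and Smith normal form diag(1,1,1,1,1,1,1).

Boundary ∂_2: C_2 → C_1 sends each 2-simplex [p,q,r] to [q,r] − [p,r] + [p,q]. For instance
  ∂[v_1,v_2,v_3] = [v_2,v_3] − [v_1,v_3] + [v_1,v_2],
  ∂[v_1,v_2,v_5] = [v_2,v_5] − [v_1,v_5] + [v_1,v_2].
As a 19×12 matrix over Z this has rank 12, with invariant factors (1,1,1,1,1,1,1,1,1,1,1,2).

Now H_k = ker ∂_k / im ∂_{k+1}, so:

  H_0: rank C_0 − rank ∂_1 = 9 − 7 = 2, and the invariant factors of ∂_1 are all 1, so H_0 = Z^2.
  H_1: rank ker ∂_1 − rank ∂_2 = (19 − 7) − 12 = 0, and ∂_2 has invariant factor 2 > 1, so H_1 = Z/2.
  H_2: rank ker ∂_2 − rank ∂_3 = (12 − 12) − 0 = 0, and there is no ∂_3, so H_2 = 0.

As a check, the Euler characteristic is 9 − 19 + 12 = 2, which agrees with 2 − 0 + 0 = 2.

H_0 ≅ Z^2,  H_1 ≅ Z/2,  H_2 = 0.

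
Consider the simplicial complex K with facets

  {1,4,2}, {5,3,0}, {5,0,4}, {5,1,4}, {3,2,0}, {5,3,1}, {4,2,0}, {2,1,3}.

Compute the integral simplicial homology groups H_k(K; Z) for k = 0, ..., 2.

Fix the vertex order 0 < 1 < 2 < 3 < 4 < 5 and write every simplex with vertices in increasing order. Then dim K = 2 and the simplices of K are:

  0-simplices (6): [0], [1], [2], [3], [4], [5]
  1-simplices (12): [0,2], [0,3], [0,4], [0,5], [1,2], [1,3], [1,4], [1,5], [2,3], [2,4], [3,5], [4,5]
  2-simplices (8): [0,2,3], [0,2,4], [0,3,5], [0,4,5], [1,2,3], [1,2,4], [1,3,5], [1,4,5]

so the chain groups are C_0 ≅ Z^6, C_1 ≅ Z^12, C_2 ≅ Z^8.

The boundary map ∂_1: C_1 → C_0 sends each edge [p,q] (with p < q) to q − p. For instance
  ∂[1,4] = [4] − [1].
The resulting 6×12 matrix has rank 5, and its Smith normal form has invariant factors (1,1,1,1,1).

The boundary map ∂_2: C_2 → C_1 maps a triangle to the signed sum of its edges. For instance
  ∂[1,3,5] = [3,5] − [1,5] + [1,3],
  ∂[1,2,3] = [2,3] − [1,3] + [1,2].
This gives a 12×8 integer matrix of rank 7; reducing to Smith normal form yields diagonal entries (1,1,1,1,1,1,1).

Now H_k = ker ∂_k / im ∂_{k+1}, so:

  H_0: rank C_0 − rank ∂_1 = 6 − 5 = 1, and the invariant factors of ∂_1 are all 1, so H_0 = Z.
  H_1: rank ker ∂_1 − rank ∂_2 = (12 − 5) − 7 = 0, and the invariant factors of ∂_2 are all 1, so H_1 = 0.
  H_2: rank ker ∂_2 − rank ∂_3 = (8 − 7) − 0 = 1, and there is no ∂_3, so H_2 = Z.

H_0 ≅ Z,  H_1 = 0,  H_2 ≅ Z.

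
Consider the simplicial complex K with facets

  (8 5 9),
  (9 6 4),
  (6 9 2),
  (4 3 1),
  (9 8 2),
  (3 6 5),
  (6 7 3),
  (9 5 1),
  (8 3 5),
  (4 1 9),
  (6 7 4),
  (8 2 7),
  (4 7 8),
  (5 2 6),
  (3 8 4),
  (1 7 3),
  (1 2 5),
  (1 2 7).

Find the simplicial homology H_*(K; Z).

Take the total order 1 < 2 < 3 < 4 < 5 < 6 < 7 < 8 < 9 on the vertex set. Then K (dimension 2) consists of the simplices:

  0-simplices (9): [1], [2], [3], [4], [5], [6], [7], [8], [9]
  1-simplices (27): (27 of them)
  2-simplices (18): [1,2,5], [1,2,7], [1,3,4], [1,3,7], [1,4,9], [1,5,9], [2,5,6], [2,6,9], [2,7,8], [2,8,9], [3,4,8], [3,5,6], [3,5,8], [3,6,7], [4,6,7], [4,6,9], [4,7,8], [5,8,9]

giving chain groups C_0 ≅ Z^9, C_1 ≅ Z^27, C_2 ≅ Z^18.

Boundary ∂_1: C_1 → C_0 maps an edge to its endpoints' difference, ∂[p,q] = q − p. For instance
  ∂[2,8] = [8] − [2].
This gives a 9×27 integer matrix of rank 8; reducing to Smith normal form yields diagonal entries (1,1,1,1,1,1,1,1).

The boundary map ∂_2: C_2 → C_1 maps a triangle to the signed sum of its edges. For instance
  ∂[3,4,8] = [4,8] − [3,8] + [3,4],
  ∂[2,7,8] = [7,8] − [2,8] + [2,7].
This gives a 27×18 integer matrix of rank 18; reducing to Smith normal form yields diagonal entries (1,1,1,1,1,1,1,1,1,1,1,1,1,1,1,1,1,2).

Computing H_k = (kernel of ∂_k) / (image of ∂_{k+1}):

  H_0: rank C_0 − rank ∂_1 = 9 − 8 = 1, and the invariant factors of ∂_1 are all 1, so H_0 ≅ Z.
  H_1: rank ker ∂_1 − rank ∂_2 = (27 − 8) − 18 = 1, and ∂_2 has invariant factor 2 > 1, so H_1 ≅ Z ⊕ Z/2.
  H_2: rank ker ∂_2 − rank ∂_3 = (18 − 18) − 0 = 0, and there is no ∂_3, so H_2 ≅ 0.

As a check, the Euler characteristic is 9 − 27 + 18 = 0, which agrees with 1 − 1 + 0 = 0.

H_0 ≅ Z,  H_1 ≅ Z ⊕ Z/2,  H_2 = 0.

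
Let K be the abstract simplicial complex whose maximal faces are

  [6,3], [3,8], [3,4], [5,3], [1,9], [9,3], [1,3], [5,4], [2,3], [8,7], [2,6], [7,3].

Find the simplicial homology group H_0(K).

K has 9 vertices, 12 edges.
rank ∂_0 = 0, rank ∂_1 = 8 ⇒ b_0 = 9 − 0 − 8 = 1; all invariant factors of ∂_1 are 1 so no torsion. So H_0 = Z.

H_0 = Z.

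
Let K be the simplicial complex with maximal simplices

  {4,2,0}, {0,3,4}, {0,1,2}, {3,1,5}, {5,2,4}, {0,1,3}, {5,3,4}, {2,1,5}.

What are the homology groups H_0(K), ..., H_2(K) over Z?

H_0 = Z,  H_1 = 0,  H_2 = Z.

K has 6 vertices, 12 edges, 8 triangles.
rank ∂_0 = 0, rank ∂_1 = 5 ⇒ b_0 = 6 − 0 − 5 = 1; all invariant factors of ∂_1 are 1 so no torsion. So H_0 = Z.
rank ∂_1 = 5, rank ∂_2 = 7 ⇒ b_1 = 12 − 5 − 7 = 0; all invariant factors of ∂_2 are 1 so no torsion. So H_1 = 0.
rank ∂_2 = 7, rank ∂_3 = 0 ⇒ b_2 = 8 − 7 − 0 = 1. So H_2 = Z.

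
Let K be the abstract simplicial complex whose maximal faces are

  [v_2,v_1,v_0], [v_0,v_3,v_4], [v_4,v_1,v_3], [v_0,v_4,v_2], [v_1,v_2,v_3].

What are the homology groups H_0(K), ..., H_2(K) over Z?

Order the vertices as v_0 < v_1 < v_2 < v_3 < v_4. Listing each simplex with vertices in this order, K has dimension 2 with simplices:

  0-simplices (5): [v_0], [v_1], [v_2], [v_3], [v_4]
  1-simplices (10): [v_0,v_1], [v_0,v_2], [v_0,v_3], [v_0,v_4], [v_1,v_2], [v_1,v_3], [v_1,v_4], [v_2,v_3], [v_2,v_4], [v_3,v_4]
  2-simplices (5): [v_0,v_1,v_2], [v_0,v_2,v_4], [v_0,v_3,v_4], [v_1,v_2,v_3], [v_1,v_3,v_4]

Hence C_0 ≅ Z^5, C_1 ≅ Z^10, C_2 ≅ Z^5.

Boundary ∂_1: C_1 → C_0 sends each edge [p,q] (with p < q) to q − p.
As a 5×10 matrix over Z this has rank 4, with invariant factors (1,1,1,1).

∂_2: C_2 → C_1 maps a triangle to the signed sum of its edges. For instance
  ∂[v_1,v_2,v_3] = [v_2,v_3] − [v_1,v_3] + [v_1,v_2],
  ∂[v_1,v_3,v_4] = [v_3,v_4] − [v_1,v_4] + [v_1,v_3].
This gives a 10×5 integer matrix of rank 5; reducing to Smith normal form yields diagonal entries (1,1,1,1,1).

Now H_k = ker ∂_k / im ∂_{k+1}, so:

  H_0: rank C_0 − rank ∂_1 = 5 − 4 = 1, and the invariant factors of ∂_1 are all 1, so H_0 = Z.
  H_1: rank ker ∂_1 − rank ∂_2 = (10 − 4) − 5 = 1, and the invariant factors of ∂_2 are all 1, so H_1 = Z.
  H_2: rank ker ∂_2 − rank ∂_3 = (5 − 5) − 0 = 0, and there is no ∂_3, so H_2 = 0.

As a check, the Euler characteristic is 5 − 10 + 5 = 0, which agrees with 1 − 1 + 0 = 0.

H_0 = Z,  H_1 = Z,  H_2 = 0.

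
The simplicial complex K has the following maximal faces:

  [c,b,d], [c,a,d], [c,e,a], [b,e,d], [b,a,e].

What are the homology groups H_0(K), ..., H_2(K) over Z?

Order the vertices as a < b < c < d < e. Listing each simplex with vertices in this order, K has dimension 2 with simplices:

  0-simplices (5): a, b, c, d, e
  1-simplices (10): ab, ac, ad, ae, bc, bd, be, cd, ce, de
  2-simplices (5): abe, acd, ace, bcd, bde

so the chain groups are C_0 ≅ Z^5, C_1 ≅ Z^10, C_2 ≅ Z^5.

Boundary ∂_1: C_1 → C_0 sends each edge [p,q] (with p < q) to q − p. For instance
  ∂bc = c − b.
This gives a 5×10 integer matrix of rank 4; reducing to Smith normal form yields diagonal entries (1,1,1,1).

The boundary map ∂_2: C_2 → C_1 acts by ∂[p,q,r] = [q,r] − [p,r] + [p,q]. For instance
  ∂bcd = cd − bd + bc,
  ∂bde = de − be + bd.
As a 10×5 matrix over Z this has rank 5, with invariant factors (1,1,1,1,1).

Computing H_k = (kernel of ∂_k) / (image of ∂_{k+1}):

  H_0: rank C_0 − rank ∂_1 = 5 − 4 = 1, and the invariant factors of ∂_1 are all 1, so H_0 ≅ Z.
  H_1: rank ker ∂_1 − rank ∂_2 = (10 − 4) − 5 = 1, and the invariant factors of ∂_2 are all 1, so H_1 ≅ Z.
  H_2: rank ker ∂_2 − rank ∂_3 = (5 − 5) − 0 = 0, and there is no ∂_3, so H_2 ≅ 0.

(K is a triangulation of the Möbius band.)

H_0 = Z,  H_1 = Z,  H_2 = 0.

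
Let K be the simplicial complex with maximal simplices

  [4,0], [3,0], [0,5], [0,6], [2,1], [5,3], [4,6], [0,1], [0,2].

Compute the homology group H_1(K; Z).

K has 7 vertices, 9 edges.
rank ∂_1 = 6, rank ∂_2 = 0 ⇒ b_1 = 9 − 6 − 0 = 3. So H_1 = Z^3.

H_1 ≅ Z^3.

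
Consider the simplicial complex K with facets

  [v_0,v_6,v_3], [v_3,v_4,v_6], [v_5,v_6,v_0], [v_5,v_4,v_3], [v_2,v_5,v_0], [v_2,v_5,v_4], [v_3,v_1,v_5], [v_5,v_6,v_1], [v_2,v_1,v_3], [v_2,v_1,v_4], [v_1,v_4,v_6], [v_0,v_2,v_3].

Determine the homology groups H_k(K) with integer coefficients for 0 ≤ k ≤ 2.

Take the total order v_0 < v_1 < v_2 < v_3 < v_4 < v_5 < v_6 on the vertex set. Then K (dimension 2) consists of the simplices:

  0-simplices (7): [v_0], [v_1], [v_2], [v_3], [v_4], [v_5], [v_6]
  1-simplices (18): (18 of them)
  2-simplices (12): (12 of them)

Hence C_0 ≅ Z^7, C_1 ≅ Z^18, C_2 ≅ Z^12.

The boundary map ∂_1: C_1 → C_0 is given by ∂[p,q] = [q] − [p]. For instance
  ∂[v_1,v_2] = [v_2] − [v_1].
The resulting 7×18 matrix has rank 6, and its Smith normal form has invariant factors (1,1,1,1,1,1).

The boundary map ∂_2: C_2 → C_1 acts by ∂[p,q,r] = [q,r] − [p,r] + [p,q]. For instance
  ∂[v_1,v_3,v_5] = [v_3,v_5] − [v_1,v_5] + [v_1,v_3],
  ∂[v_1,v_5,v_6] = [v_5,v_6] − [v_1,v_6] + [v_1,v_5].
As a 18×12 matrix over Z this has rank 12, with invariant factors (1,1,1,1,1,1,1,1,1,1,1,2).

Computing H_k = (kernel of ∂_k) / (image of ∂_{k+1}):

  H_0: rank C_0 − rank ∂_1 = 7 − 6 = 1, and the invariant factors of ∂_1 are all 1, so H_0 = Z.
  H_1: rank ker ∂_1 − rank ∂_2 = (18 − 6) − 12 = 0, and ∂_2 has invariant factor 2 > 1, so H_1 = Z/2Z.
  H_2: rank ker ∂_2 − rank ∂_3 = (12 − 12) − 0 = 0, and there is no ∂_3, so H_2 = 0.

H_0 = Z,  H_1 = Z/2Z,  H_2 = 0.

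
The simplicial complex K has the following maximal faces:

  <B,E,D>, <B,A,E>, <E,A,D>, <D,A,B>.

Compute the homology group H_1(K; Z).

H_1 = 0.

Take the total order A < B < D < E on the vertex set. Then K (dimension 2) consists of the simplices:

  0-simplices (4): A, B, D, E
  1-simplices (6): AB, AD, AE, BD, BE, DE
  2-simplices (4): ABD, ABE, ADE, BDE

Hence C_0 ≅ Z^4, C_1 ≅ Z^6, C_2 ≅ Z^4.

The boundary map ∂_1: C_1 → C_0 sends each edge [p,q] (with p < q) to q − p. For instance
  ∂AB = B − A.
The resulting 4×6 matrix has rank 3, and its Smith normal form has invariant factors (1,1,1).

The boundary map ∂_2: C_2 → C_1 acts by ∂[p,q,r] = [q,r] − [p,r] + [p,q]. For instance
  ∂ADE = DE − AE + AD,
  ∂BDE = DE − BE + BD.
The 6×4 boundary matrix has rank 3 and Smith normal form diag(1,1,1).

Reading off H_k = ker ∂_k / im ∂_{k+1}:

  H_1: rank ker ∂_1 − rank ∂_2 = (6 − 3) − 3 = 0, and the invariant factors of ∂_2 are all 1, so H_1 ≅ 0.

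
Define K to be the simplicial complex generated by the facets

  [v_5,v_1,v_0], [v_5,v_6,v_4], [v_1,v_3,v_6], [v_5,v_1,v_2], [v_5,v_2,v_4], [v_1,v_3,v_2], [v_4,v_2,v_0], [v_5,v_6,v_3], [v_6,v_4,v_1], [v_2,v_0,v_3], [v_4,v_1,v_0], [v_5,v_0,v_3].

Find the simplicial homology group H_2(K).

Take the total order v_0 < v_1 < v_2 < v_3 < v_4 < v_5 < v_6 on the vertex set. Then K (dimension 2) consists of the simplices:

  0-simplices (7): [v_0], [v_1], [v_2], [v_3], [v_4], [v_5], [v_6]
  1-simplices (18): (18 of them)
  2-simplices (12): (12 of them)

Hence C_0 ≅ Z^7, C_1 ≅ Z^18, C_2 ≅ Z^12.

The boundary map ∂_1: C_1 → C_0 maps an edge to its endpoints' difference, ∂[p,q] = q − p.
The 7×18 boundary matrix has rank 6 and Smith normal form diag(1,1,1,1,1,1).

∂_2: C_2 → C_1 acts by ∂[p,q,r] = [q,r] − [p,r] + [p,q]. For instance
  ∂[v_1,v_4,v_6] = [v_4,v_6] − [v_1,v_6] + [v_1,v_4],
  ∂[v_4,v_5,v_6] = [v_5,v_6] − [v_4,v_6] + [v_4,v_5].
This gives a 18×12 integer matrix of rank 12; reducing to Smith normal form yields diagonal entries (1,1,1,1,1,1,1,1,1,1,1,2).

Computing H_k = (kernel of ∂_k) / (image of ∂_{k+1}):

  H_2: rank ker ∂_2 − rank ∂_3 = (12 − 12) − 0 = 0, and there is no ∂_3, so H_2 ≅ 0.

H_2 ≅ 0.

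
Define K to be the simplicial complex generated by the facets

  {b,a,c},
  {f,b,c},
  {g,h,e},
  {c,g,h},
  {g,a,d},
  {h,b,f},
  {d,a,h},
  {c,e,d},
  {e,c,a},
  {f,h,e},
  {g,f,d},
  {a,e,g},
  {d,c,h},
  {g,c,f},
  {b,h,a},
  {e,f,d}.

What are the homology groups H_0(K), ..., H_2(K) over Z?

Order the vertices as a < b < c < d < e < f < g < h. Listing each simplex with vertices in this order, K has dimension 2 with simplices:

  0-simplices (8): a, b, c, d, e, f, g, h
  1-simplices (24): ab, ac, ad, ae, ag, ah, bc, bf, bh, cd, ce, cf, cg, ch, de, df, dg, dh, ef, eg, eh, fg, fh, gh
  2-simplices (16): abc, abh, ace, adg, adh, aeg, bcf, bfh, cde, cdh, cfg, cgh, def, dfg, efh, egh

Hence C_0 ≅ Z^8, C_1 ≅ Z^24, C_2 ≅ Z^16.

The boundary map ∂_1: C_1 → C_0 is given by ∂[p,q] = [q] − [p]. For instance
  ∂ce = e − c.
The resulting 8×24 matrix has rank 7, and its Smith normal form has invariant factors (1,1,1,1,1,1,1).

Boundary ∂_2: C_2 → C_1 maps a triangle to the signed sum of its edges. For instance
  ∂adg = dg − ag + ad,
  ∂egh = gh − eh + eg.
This gives a 24×16 integer matrix of rank 15; reducing to Smith normal form yields diagonal entries (1,1,1,1,1,1,1,1,1,1,1,1,1,1,1).

Now H_k = ker ∂_k / im ∂_{k+1}, so:

  H_0: rank C_0 − rank ∂_1 = 8 − 7 = 1, and the invariant factors of ∂_1 are all 1, so H_0 = Z.
  H_1: rank ker ∂_1 − rank ∂_2 = (24 − 7) − 15 = 2, and the invariant factors of ∂_2 are all 1, so H_1 = Z^2.
  H_2: rank ker ∂_2 − rank ∂_3 = (16 − 15) − 0 = 1, and there is no ∂_3, so H_2 = Z.

H_0 ≅ Z,  H_1 ≅ Z^2,  H_2 ≅ Z.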